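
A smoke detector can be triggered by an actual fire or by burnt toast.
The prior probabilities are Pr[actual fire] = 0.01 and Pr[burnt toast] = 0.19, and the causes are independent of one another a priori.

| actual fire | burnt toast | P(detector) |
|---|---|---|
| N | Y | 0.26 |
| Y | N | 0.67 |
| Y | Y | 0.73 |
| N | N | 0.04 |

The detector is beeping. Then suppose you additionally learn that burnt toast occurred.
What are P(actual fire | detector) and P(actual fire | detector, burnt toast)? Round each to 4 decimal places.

P(actual fire | detector) ≈ 0.0776; P(actual fire | detector, burnt toast) ≈ 0.0276

Numerator (weight on configurations with actual fire): 0.005427 + 0.001387 = 0.006814
The normalizing constant is 0.04·0.99·0.81 + 0.26·0.99·0.19 + 0.67·0.01·0.81 + 0.73·0.01·0.19 = 0.087796
Posterior = 0.006814 / 0.087796 ≈ 0.0776

With the extra evidence:
Numerator (weight on configurations with actual fire): 0.73×0.01 = 0.007300
The normalizing constant is 0.26×0.99 + 0.73×0.01 = 0.264700
P(actual fire | detector, burnt toast) = 0.007300/0.264700 ≈ 0.0276
Conditioning on burnt toast lowers the posterior on actual fire: the classic explaining-away effect in a common-effect structure.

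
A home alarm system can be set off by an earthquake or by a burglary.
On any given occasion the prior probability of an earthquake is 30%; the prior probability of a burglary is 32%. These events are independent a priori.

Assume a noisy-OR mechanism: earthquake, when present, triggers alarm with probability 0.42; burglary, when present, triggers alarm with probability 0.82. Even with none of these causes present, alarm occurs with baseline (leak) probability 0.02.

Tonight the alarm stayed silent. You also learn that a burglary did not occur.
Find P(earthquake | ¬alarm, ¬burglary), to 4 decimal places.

P(earthquake | ¬alarm, ¬burglary) ≈ 0.1991

Under noisy-OR, P(alarm | causes) = 1 − (1−0.02)·∏(1−qᵢ) over the active causes.
P(¬alarm | ¬burglary) = 0.98×0.7 + 0.5684×0.3 = 0.686000 + 0.170520 = 0.856520
Of this, 0.170520 comes from 0.5684×0.3 (the earthquake=true cases).
Hence the posterior is 0.170520/0.856520 ≈ 0.1991.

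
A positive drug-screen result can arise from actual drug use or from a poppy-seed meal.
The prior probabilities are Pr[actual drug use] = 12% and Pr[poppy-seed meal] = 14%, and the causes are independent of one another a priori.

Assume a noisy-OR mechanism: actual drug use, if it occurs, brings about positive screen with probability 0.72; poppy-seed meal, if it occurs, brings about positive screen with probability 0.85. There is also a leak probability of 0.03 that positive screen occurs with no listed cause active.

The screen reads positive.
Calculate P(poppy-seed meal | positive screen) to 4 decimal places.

P(poppy-seed meal | positive screen) ≈ 0.5536

Under noisy-OR, P(positive screen | causes) = 1 − (1−0.03)·∏(1−qᵢ) over the active causes.
P(positive screen) = 0.03×0.88×0.86 + 0.8545×0.88×0.14 + 0.7284×0.12×0.86 + 0.95926×0.12×0.14 = 0.022704 + 0.105274 + 0.075171 + 0.016116 = 0.219265
Restricting to configurations with poppy-seed meal present: 0.105274 + 0.016116 = 0.121390.
Hence the posterior is 0.121390/0.219265 ≈ 0.5536.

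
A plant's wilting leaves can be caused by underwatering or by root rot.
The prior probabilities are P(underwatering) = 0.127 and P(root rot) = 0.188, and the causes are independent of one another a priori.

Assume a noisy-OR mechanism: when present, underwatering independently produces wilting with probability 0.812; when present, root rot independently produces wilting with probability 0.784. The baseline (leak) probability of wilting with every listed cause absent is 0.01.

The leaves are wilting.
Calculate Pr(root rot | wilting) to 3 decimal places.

Under noisy-OR, P(wilting | causes) = 1 − (1−0.01)·∏(1−qᵢ) over the active causes.
For the numerator, keep only root rot=true terms: 0.129028 + 0.022916 = 0.151944
Normalizer over all consistent configurations: 0.01·0.873·0.812 + 0.78616·0.873·0.188 + 0.81388·0.127·0.812 + 0.959798·0.127·0.188 = 0.242964
P(root rot | wilting) = 0.151944/0.242964 ≈ 0.625

Pr(root rot | wilting) ≈ 0.625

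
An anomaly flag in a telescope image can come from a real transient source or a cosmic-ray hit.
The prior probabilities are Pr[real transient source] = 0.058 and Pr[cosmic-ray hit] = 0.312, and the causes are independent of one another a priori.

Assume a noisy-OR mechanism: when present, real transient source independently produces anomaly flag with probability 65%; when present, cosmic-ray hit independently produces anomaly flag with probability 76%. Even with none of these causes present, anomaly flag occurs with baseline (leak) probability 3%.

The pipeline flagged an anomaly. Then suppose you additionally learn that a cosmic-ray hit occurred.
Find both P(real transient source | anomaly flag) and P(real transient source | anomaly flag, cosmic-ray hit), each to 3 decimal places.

P(real transient source | anomaly flag) ≈ 0.149; P(real transient source | anomaly flag, cosmic-ray hit) ≈ 0.069

Under noisy-OR, P(anomaly flag | causes) = 1 − (1−0.03)·∏(1−qᵢ) over the active causes.
Enumerate the 4 (real transient source, cosmic-ray hit) configurations and weight by the priors:
  P(anomaly flag) = 0.03·0.942·0.688 + 0.7672·0.942·0.312 + 0.6605·0.058·0.688 + 0.91852·0.058·0.312
        = 0.019443 + 0.225483 + 0.026357 + 0.016622 = 0.287905
The terms with real transient source present sum to 0.042979, so
  P(real transient source | anomaly flag) = 0.042979 / 0.287905 ≈ 0.149

With the extra evidence:
P(anomaly flag | cosmic-ray hit) = 0.7672×0.942 + 0.91852×0.058 = 0.722702 + 0.053274 = 0.775976
Restricting to configurations with real transient source present: 0.91852×0.058 = 0.053274.
Hence the posterior is 0.053274/0.775976 ≈ 0.069.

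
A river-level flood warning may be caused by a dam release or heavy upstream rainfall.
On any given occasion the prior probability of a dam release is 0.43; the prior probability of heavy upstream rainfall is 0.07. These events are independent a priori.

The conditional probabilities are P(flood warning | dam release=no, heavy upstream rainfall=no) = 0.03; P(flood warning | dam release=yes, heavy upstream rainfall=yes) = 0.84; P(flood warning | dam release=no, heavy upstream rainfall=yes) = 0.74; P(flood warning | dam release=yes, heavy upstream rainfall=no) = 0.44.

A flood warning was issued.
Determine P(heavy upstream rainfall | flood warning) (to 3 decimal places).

P(heavy upstream rainfall | flood warning) ≈ 0.222

Sum P(flood warning|·) weighted by the priors over the 4 (dam release, heavy upstream rainfall) configurations:
  P(flood warning) = 0.03×0.57×0.93 + 0.74×0.57×0.07 + 0.44×0.43×0.93 + 0.84×0.43×0.07
        = 0.015903 + 0.029526 + 0.175956 + 0.025284 = 0.246669
Configurations with heavy upstream rainfall contribute 0.054810, so
  P(heavy upstream rainfall | flood warning) = 0.054810 / 0.246669 ≈ 0.222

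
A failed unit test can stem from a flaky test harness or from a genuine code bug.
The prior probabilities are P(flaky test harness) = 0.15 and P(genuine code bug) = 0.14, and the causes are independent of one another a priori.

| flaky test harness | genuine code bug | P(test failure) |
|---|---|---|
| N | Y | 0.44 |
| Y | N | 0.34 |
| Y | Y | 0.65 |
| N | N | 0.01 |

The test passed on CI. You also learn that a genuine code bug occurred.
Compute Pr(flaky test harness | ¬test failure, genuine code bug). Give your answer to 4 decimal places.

Pr(flaky test harness | ¬test failure, genuine code bug) ≈ 0.0993

By total probability over both values of flaky test harness:
  P(¬test failure | genuine code bug) = 0.56*0.85 + 0.35*0.15
        = 0.476000 + 0.052500 = 0.528500
Keeping only the flaky test harness-present terms gives 0.052500, so
  P(flaky test harness | ¬test failure, genuine code bug) = 0.052500 / 0.528500 ≈ 0.0993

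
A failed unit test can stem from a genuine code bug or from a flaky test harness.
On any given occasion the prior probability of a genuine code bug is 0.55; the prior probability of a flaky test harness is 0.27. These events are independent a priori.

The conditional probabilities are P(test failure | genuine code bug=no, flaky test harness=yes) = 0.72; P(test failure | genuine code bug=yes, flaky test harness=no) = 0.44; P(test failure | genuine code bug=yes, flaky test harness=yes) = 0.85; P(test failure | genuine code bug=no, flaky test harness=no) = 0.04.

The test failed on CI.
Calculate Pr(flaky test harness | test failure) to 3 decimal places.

Enumerate the 4 (genuine code bug, flaky test harness) configurations and weight by the priors:
  P(test failure) = 0.04·0.45·0.73 + 0.72·0.45·0.27 + 0.44·0.55·0.73 + 0.85·0.55·0.27
        = 0.013140 + 0.087480 + 0.176660 + 0.126225 = 0.403505
Configurations with flaky test harness contribute 0.213705, so
  P(flaky test harness | test failure) = 0.213705 / 0.403505 ≈ 0.530

Pr(flaky test harness | test failure) ≈ 0.530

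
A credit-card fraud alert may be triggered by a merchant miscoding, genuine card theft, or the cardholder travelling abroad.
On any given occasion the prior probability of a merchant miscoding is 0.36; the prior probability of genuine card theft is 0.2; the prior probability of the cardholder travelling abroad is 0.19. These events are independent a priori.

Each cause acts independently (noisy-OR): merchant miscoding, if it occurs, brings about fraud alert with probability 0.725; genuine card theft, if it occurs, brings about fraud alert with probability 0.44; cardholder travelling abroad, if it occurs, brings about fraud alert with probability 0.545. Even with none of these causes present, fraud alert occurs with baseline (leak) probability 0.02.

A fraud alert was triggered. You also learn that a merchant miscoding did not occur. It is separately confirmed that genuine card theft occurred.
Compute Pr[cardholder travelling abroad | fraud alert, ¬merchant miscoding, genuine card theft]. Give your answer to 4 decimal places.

Under noisy-OR, P(fraud alert | causes) = 1 − (1−0.02)·∏(1−qᵢ) over the active causes.
Sum P(fraud alert|·) weighted by the priors over both values of cardholder travelling abroad:
  P(fraud alert | ¬merchant miscoding, genuine card theft) = 0.4512·0.81 + 0.750296·0.19
        = 0.365472 + 0.142556 = 0.508028
The terms with cardholder travelling abroad present sum to 0.142556, so
  P(cardholder travelling abroad | fraud alert, ¬merchant miscoding, genuine card theft) = 0.142556 / 0.508028 ≈ 0.2806

Pr[cardholder travelling abroad | fraud alert, ¬merchant miscoding, genuine card theft] ≈ 0.2806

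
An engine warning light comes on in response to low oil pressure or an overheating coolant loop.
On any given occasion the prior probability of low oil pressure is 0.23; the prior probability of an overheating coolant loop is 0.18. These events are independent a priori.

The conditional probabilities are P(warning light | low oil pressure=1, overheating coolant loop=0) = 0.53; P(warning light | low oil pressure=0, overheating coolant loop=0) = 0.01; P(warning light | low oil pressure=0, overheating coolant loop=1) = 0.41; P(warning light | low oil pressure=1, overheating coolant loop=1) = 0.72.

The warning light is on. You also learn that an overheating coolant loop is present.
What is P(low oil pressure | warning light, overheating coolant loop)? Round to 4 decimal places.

P(low oil pressure | warning light, overheating coolant loop) ≈ 0.3441

Enumerate both values of low oil pressure and weight by the priors:
  P(warning light | overheating coolant loop) = 0.41*0.77 + 0.72*0.23
        = 0.315700 + 0.165600 = 0.481300
Keeping only the low oil pressure-present terms gives 0.165600, so
  P(low oil pressure | warning light, overheating coolant loop) = 0.165600 / 0.481300 ≈ 0.3441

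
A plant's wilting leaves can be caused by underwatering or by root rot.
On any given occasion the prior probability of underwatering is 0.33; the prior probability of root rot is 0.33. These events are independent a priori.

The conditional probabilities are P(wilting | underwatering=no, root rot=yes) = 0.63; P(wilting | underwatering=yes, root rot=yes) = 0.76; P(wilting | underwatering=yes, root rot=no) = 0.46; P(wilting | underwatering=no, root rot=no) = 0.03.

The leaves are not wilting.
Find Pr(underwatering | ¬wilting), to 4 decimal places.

Weight on underwatering=true, given the evidence: 0.119394 + 0.026136 = 0.145530
The normalizing constant is 0.97·0.67·0.67 + 0.37·0.67·0.33 + 0.54·0.33·0.67 + 0.24·0.33·0.33 = 0.662770
Posterior = 0.145530 / 0.662770 ≈ 0.2196

Pr(underwatering | ¬wilting) ≈ 0.2196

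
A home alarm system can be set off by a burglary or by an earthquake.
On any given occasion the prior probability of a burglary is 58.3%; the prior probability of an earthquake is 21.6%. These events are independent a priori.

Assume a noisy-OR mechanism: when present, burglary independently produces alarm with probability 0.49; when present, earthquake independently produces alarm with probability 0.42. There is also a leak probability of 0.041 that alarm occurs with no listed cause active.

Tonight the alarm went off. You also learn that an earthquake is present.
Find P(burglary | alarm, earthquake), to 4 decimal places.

P(burglary | alarm, earthquake) ≈ 0.6929

Under noisy-OR, P(alarm | causes) = 1 − (1−0.041)·∏(1−qᵢ) over the active causes.
Numerator (weight on configurations with burglary): 0.716328·0.583 = 0.417619
Denominator P(alarm | earthquake): 0.44378·0.417 + 0.716328·0.583 = 0.602675
Posterior = 0.417619 / 0.602675 ≈ 0.6929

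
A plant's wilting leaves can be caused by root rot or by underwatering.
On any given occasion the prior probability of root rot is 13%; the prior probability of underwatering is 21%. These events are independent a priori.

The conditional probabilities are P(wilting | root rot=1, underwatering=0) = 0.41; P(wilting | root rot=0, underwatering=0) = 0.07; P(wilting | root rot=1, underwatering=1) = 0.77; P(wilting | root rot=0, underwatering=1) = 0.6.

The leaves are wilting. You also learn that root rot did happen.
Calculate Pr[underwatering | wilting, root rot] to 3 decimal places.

For the numerator, keep only underwatering=true terms: 0.77×0.21 = 0.161700
The normalizing constant is 0.41×0.79 + 0.77×0.21 = 0.485600
Posterior = 0.161700 / 0.485600 ≈ 0.333

Pr[underwatering | wilting, root rot] ≈ 0.333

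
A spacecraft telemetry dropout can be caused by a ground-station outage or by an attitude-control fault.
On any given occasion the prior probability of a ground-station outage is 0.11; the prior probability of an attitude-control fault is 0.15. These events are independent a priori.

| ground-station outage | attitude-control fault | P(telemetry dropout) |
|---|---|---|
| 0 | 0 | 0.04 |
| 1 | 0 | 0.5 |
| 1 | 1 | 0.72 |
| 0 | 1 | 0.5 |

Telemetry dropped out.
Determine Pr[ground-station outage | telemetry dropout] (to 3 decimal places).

Pr[ground-station outage | telemetry dropout] ≈ 0.377

Weight on ground-station outage=true, given the evidence: 0.046750 + 0.011880 = 0.058630
Normalizer over all consistent configurations: 0.04·0.89·0.85 + 0.5·0.89·0.15 + 0.5·0.11·0.85 + 0.72·0.11·0.15 = 0.155640
P(ground-station outage | telemetry dropout) = 0.058630/0.155640 ≈ 0.377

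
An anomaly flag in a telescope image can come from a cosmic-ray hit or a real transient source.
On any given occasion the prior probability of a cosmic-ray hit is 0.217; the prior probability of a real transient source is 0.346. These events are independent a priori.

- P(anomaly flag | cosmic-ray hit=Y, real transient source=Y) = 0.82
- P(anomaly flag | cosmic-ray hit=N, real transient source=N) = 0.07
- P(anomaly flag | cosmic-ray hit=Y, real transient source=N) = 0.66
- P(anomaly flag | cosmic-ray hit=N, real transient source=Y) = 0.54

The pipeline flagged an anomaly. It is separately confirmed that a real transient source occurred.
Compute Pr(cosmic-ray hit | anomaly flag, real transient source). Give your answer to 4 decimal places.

Pr(cosmic-ray hit | anomaly flag, real transient source) ≈ 0.2962

Weight on cosmic-ray hit=true, given the evidence: 0.82*0.217 = 0.177940
The normalizing constant is 0.54*0.783 + 0.82*0.217 = 0.600760
Posterior = 0.177940 / 0.600760 ≈ 0.2962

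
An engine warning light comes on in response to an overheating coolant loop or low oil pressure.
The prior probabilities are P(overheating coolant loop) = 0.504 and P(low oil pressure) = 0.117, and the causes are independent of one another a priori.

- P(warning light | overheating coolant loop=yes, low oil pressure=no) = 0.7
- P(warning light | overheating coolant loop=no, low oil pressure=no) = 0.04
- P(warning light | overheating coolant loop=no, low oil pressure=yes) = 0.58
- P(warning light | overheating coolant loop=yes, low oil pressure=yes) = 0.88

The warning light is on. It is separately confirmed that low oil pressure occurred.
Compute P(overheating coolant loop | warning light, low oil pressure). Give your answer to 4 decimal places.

Enumerate both values of overheating coolant loop and weight by the priors:
  P(warning light | low oil pressure) = 0.58×0.496 + 0.88×0.504
        = 0.287680 + 0.443520 = 0.731200
Configurations with overheating coolant loop contribute 0.443520, so
  P(overheating coolant loop | warning light, low oil pressure) = 0.443520 / 0.731200 ≈ 0.6066

P(overheating coolant loop | warning light, low oil pressure) ≈ 0.6066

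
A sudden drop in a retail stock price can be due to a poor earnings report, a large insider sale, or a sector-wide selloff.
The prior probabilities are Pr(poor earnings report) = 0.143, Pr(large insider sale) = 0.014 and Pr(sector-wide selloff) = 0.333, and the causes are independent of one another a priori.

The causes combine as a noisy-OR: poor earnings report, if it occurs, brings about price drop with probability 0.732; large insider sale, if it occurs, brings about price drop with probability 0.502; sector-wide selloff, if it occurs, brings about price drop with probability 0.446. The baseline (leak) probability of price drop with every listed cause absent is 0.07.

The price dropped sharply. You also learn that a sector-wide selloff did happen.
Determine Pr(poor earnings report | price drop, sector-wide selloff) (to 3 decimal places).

Under noisy-OR, P(price drop | causes) = 1 − (1−0.07)·∏(1−qᵢ) over the active causes.
By total probability over the 4 (poor earnings report, large insider sale) configurations:
  P(price drop | sector-wide selloff) = 0.48478*0.857*0.986 + 0.74342*0.857*0.014 + 0.861921*0.143*0.986 + 0.931237*0.143*0.014
        = 0.409640 + 0.008920 + 0.121529 + 0.001864 = 0.541953
Keeping only the poor earnings report-present terms gives 0.123393, so
  P(poor earnings report | price drop, sector-wide selloff) = 0.123393 / 0.541953 ≈ 0.228

Pr(poor earnings report | price drop, sector-wide selloff) ≈ 0.228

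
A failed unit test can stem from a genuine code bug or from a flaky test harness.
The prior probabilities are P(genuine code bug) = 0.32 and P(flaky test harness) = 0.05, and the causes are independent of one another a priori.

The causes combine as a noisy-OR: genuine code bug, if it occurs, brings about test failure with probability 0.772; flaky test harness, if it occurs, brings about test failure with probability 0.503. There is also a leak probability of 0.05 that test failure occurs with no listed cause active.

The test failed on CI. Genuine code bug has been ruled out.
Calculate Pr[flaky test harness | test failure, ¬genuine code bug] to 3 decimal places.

Under noisy-OR, P(test failure | causes) = 1 − (1−0.05)·∏(1−qᵢ) over the active causes.
P(test failure | ¬genuine code bug) = 0.05·0.95 + 0.52785·0.05 = 0.047500 + 0.026393 = 0.073893
The flaky test harness-present share is 0.52785·0.05 = 0.026393.
So P(flaky test harness | test failure, ¬genuine code bug) = 0.026393/0.073893 ≈ 0.357.

Pr[flaky test harness | test failure, ¬genuine code bug] ≈ 0.357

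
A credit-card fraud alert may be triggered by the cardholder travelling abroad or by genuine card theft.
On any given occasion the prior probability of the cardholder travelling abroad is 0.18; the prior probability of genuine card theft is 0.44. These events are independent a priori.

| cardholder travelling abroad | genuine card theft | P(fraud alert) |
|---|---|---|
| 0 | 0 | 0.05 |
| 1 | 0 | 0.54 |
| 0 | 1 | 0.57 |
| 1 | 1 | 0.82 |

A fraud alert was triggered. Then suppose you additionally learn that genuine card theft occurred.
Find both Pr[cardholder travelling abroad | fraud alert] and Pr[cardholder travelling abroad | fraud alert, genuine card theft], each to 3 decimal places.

For the numerator, keep only cardholder travelling abroad=true terms: 0.054432 + 0.064944 = 0.119376
The normalizing constant is 0.05*0.82*0.56 + 0.57*0.82*0.44 + 0.54*0.18*0.56 + 0.82*0.18*0.44 = 0.347992
Posterior = 0.119376 / 0.347992 ≈ 0.343

Now also conditioning on genuine card theft=true:
Sum P(fraud alert|·) weighted by the priors over both values of cardholder travelling abroad:
  P(fraud alert | genuine card theft) = 0.57×0.82 + 0.82×0.18
        = 0.467400 + 0.147600 = 0.615000
The terms with cardholder travelling abroad present sum to 0.147600, so
  P(cardholder travelling abroad | fraud alert, genuine card theft) = 0.147600 / 0.615000 ≈ 0.240
Conditioning on genuine card theft lowers the posterior on cardholder travelling abroad: the classic explaining-away effect in a common-effect structure.

Pr[cardholder travelling abroad | fraud alert] ≈ 0.343; Pr[cardholder travelling abroad | fraud alert, genuine card theft] ≈ 0.240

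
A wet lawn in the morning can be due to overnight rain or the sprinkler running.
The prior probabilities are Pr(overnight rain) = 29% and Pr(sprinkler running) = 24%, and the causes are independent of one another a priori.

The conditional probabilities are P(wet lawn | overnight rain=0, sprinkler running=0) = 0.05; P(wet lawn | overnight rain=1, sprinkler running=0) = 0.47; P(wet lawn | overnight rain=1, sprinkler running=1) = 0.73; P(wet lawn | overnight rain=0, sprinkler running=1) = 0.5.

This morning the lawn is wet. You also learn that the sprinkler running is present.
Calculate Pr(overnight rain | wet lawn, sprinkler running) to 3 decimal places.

Enumerate both values of overnight rain and weight by the priors:
  P(wet lawn | sprinkler running) = 0.5·0.71 + 0.73·0.29
        = 0.355000 + 0.211700 = 0.566700
Configurations with overnight rain contribute 0.211700, so
  P(overnight rain | wet lawn, sprinkler running) = 0.211700 / 0.566700 ≈ 0.374

Pr(overnight rain | wet lawn, sprinkler running) ≈ 0.374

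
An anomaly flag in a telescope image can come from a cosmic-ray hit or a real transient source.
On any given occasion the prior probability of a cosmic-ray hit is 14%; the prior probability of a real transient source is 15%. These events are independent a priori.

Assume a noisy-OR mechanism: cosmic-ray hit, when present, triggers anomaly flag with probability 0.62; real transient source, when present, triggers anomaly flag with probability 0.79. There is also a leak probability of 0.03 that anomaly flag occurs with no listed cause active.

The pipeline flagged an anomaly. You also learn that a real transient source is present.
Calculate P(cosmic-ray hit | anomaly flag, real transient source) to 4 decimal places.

Under noisy-OR, P(anomaly flag | causes) = 1 − (1−0.03)·∏(1−qᵢ) over the active causes.
Sum P(anomaly flag|·) weighted by the priors over both values of cosmic-ray hit:
  P(anomaly flag | real transient source) = 0.7963×0.86 + 0.922594×0.14
        = 0.684818 + 0.129163 = 0.813981
Configurations with cosmic-ray hit contribute 0.129163, so
  P(cosmic-ray hit | anomaly flag, real transient source) = 0.129163 / 0.813981 ≈ 0.1587

P(cosmic-ray hit | anomaly flag, real transient source) ≈ 0.1587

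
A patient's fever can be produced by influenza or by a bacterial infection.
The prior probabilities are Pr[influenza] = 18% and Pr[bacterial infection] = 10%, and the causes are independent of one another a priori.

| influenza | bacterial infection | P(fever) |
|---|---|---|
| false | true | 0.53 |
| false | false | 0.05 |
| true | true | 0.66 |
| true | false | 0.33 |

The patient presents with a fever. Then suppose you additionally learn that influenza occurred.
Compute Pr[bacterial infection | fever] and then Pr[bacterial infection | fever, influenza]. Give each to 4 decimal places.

Pr[bacterial infection | fever] ≈ 0.3798; Pr[bacterial infection | fever, influenza] ≈ 0.1818

Weight on bacterial infection=true, given the evidence: 0.043460 + 0.011880 = 0.055340
Normalizer over all consistent configurations: 0.05*0.82*0.9 + 0.53*0.82*0.1 + 0.33*0.18*0.9 + 0.66*0.18*0.1 = 0.145700
P(bacterial infection | fever) = 0.055340/0.145700 ≈ 0.3798

With the extra evidence:
Sum P(fever|·) weighted by the priors over both values of bacterial infection:
  P(fever | influenza) = 0.33×0.9 + 0.66×0.1
        = 0.297000 + 0.066000 = 0.363000
Configurations with bacterial infection contribute 0.066000, so
  P(bacterial infection | fever, influenza) = 0.066000 / 0.363000 ≈ 0.1818
Conditioning on influenza lowers the posterior on bacterial infection: the classic explaining-away effect in a common-effect structure.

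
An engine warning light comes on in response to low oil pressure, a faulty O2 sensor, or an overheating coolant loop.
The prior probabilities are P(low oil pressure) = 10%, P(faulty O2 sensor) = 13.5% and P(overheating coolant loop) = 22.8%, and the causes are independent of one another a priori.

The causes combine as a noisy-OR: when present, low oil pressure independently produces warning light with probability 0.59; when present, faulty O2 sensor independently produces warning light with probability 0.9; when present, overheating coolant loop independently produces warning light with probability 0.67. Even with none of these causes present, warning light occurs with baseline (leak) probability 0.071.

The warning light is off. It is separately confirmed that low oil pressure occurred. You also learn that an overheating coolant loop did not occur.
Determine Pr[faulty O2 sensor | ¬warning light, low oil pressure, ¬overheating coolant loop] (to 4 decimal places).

Under noisy-OR, P(warning light | causes) = 1 − (1−0.071)·∏(1−qᵢ) over the active causes.
P(¬warning light | low oil pressure, ¬overheating coolant loop) = 0.38089·0.865 + 0.038089·0.135 = 0.329470 + 0.005142 = 0.334612
The faulty O2 sensor-present share is 0.038089·0.135 = 0.005142.
So P(faulty O2 sensor | ¬warning light, low oil pressure, ¬overheating coolant loop) = 0.005142/0.334612 ≈ 0.0154.

Pr[faulty O2 sensor | ¬warning light, low oil pressure, ¬overheating coolant loop] ≈ 0.0154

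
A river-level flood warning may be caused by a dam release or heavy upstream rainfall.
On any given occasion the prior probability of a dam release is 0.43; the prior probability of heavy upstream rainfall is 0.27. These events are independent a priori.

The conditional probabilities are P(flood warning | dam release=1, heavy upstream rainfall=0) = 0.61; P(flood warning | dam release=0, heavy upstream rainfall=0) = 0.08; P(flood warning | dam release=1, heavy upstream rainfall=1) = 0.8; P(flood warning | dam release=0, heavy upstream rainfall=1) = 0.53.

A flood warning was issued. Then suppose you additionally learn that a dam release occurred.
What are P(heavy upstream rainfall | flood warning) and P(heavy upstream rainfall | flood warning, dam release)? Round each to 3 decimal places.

P(flood warning) = 0.08*0.57*0.73 + 0.53*0.57*0.27 + 0.61*0.43*0.73 + 0.8*0.43*0.27 = 0.033288 + 0.081567 + 0.191479 + 0.092880 = 0.399214
Restricting to configurations with heavy upstream rainfall present: 0.081567 + 0.092880 = 0.174447.
Hence the posterior is 0.174447/0.399214 ≈ 0.437.

Now also conditioning on dam release=true:
P(flood warning | dam release) = 0.61×0.73 + 0.8×0.27 = 0.445300 + 0.216000 = 0.661300
The heavy upstream rainfall-present share is 0.8×0.27 = 0.216000.
Hence the posterior is 0.216000/0.661300 ≈ 0.327.
— dam release explains away the evidence for heavy upstream rainfall.

P(heavy upstream rainfall | flood warning) ≈ 0.437; P(heavy upstream rainfall | flood warning, dam release) ≈ 0.327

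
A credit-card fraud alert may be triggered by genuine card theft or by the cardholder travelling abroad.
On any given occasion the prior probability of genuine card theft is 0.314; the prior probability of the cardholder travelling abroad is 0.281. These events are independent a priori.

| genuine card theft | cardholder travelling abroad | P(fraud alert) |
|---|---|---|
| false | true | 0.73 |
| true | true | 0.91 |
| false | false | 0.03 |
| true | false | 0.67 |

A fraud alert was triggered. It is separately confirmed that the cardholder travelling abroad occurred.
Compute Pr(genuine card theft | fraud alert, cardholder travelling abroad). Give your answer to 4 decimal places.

Pr(genuine card theft | fraud alert, cardholder travelling abroad) ≈ 0.3633

Numerator (weight on configurations with genuine card theft): 0.91*0.314 = 0.285740
Denominator P(fraud alert | cardholder travelling abroad): 0.73*0.686 + 0.91*0.314 = 0.786520
P(genuine card theft | fraud alert, cardholder travelling abroad) = 0.285740/0.786520 ≈ 0.3633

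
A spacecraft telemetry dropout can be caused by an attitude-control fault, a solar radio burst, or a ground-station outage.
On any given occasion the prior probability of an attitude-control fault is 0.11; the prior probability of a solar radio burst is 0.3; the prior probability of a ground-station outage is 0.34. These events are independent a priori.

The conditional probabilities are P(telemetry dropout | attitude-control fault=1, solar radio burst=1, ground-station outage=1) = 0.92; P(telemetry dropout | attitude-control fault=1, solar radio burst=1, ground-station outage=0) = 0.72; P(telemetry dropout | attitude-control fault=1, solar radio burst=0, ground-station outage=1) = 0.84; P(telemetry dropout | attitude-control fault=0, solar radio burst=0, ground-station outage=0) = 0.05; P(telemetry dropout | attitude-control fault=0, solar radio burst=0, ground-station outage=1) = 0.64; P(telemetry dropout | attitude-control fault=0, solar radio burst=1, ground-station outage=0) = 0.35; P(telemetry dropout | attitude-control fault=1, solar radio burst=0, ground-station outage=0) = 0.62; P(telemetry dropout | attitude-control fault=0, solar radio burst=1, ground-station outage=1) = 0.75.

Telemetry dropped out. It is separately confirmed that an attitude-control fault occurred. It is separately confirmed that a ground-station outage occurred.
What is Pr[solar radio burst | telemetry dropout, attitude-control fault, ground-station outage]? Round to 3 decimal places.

Numerator (weight on configurations with solar radio burst): 0.92*0.3 = 0.276000
Normalizer over all consistent configurations: 0.84*0.7 + 0.92*0.3 = 0.864000
P(solar radio burst | telemetry dropout, attitude-control fault, ground-station outage) = 0.276000/0.864000 ≈ 0.319

Pr[solar radio burst | telemetry dropout, attitude-control fault, ground-station outage] ≈ 0.319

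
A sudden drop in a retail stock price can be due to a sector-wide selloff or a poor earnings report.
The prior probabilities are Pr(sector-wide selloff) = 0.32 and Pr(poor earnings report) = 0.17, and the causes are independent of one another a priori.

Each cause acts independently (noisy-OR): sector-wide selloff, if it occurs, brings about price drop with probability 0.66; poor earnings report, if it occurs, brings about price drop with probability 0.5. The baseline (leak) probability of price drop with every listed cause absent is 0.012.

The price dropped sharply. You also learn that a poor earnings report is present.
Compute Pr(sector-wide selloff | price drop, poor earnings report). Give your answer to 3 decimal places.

Pr(sector-wide selloff | price drop, poor earnings report) ≈ 0.436

Under noisy-OR, P(price drop | causes) = 1 − (1−0.012)·∏(1−qᵢ) over the active causes.
Sum P(price drop|·) weighted by the priors over both values of sector-wide selloff:
  P(price drop | poor earnings report) = 0.506·0.68 + 0.83204·0.32
        = 0.344080 + 0.266253 = 0.610333
The terms with sector-wide selloff present sum to 0.266253, so
  P(sector-wide selloff | price drop, poor earnings report) = 0.266253 / 0.610333 ≈ 0.436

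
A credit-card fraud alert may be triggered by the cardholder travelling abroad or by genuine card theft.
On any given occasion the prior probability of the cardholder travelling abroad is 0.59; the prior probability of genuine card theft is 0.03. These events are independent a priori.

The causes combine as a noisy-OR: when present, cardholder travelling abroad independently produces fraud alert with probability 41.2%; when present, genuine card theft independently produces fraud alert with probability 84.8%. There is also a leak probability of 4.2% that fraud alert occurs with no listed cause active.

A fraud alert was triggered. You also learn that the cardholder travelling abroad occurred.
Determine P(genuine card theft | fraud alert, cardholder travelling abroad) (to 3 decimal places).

P(genuine card theft | fraud alert, cardholder travelling abroad) ≈ 0.061

Under noisy-OR, P(fraud alert | causes) = 1 − (1−0.042)·∏(1−qᵢ) over the active causes.
Enumerate both values of genuine card theft and weight by the priors:
  P(fraud alert | cardholder travelling abroad) = 0.436696×0.97 + 0.914378×0.03
        = 0.423595 + 0.027431 = 0.451026
Configurations with genuine card theft contribute 0.027431, so
  P(genuine card theft | fraud alert, cardholder travelling abroad) = 0.027431 / 0.451026 ≈ 0.061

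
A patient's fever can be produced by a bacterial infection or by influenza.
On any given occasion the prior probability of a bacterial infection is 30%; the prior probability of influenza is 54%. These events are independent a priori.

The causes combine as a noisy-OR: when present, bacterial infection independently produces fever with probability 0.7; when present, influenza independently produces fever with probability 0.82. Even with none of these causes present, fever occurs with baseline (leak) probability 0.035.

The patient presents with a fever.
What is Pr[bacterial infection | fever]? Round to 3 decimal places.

Under noisy-OR, P(fever | causes) = 1 − (1−0.035)·∏(1−qᵢ) over the active causes.
Sum P(fever|·) weighted by the priors over the 4 (bacterial infection, influenza) configurations:
  P(fever) = 0.035*0.7*0.46 + 0.8263*0.7*0.54 + 0.7105*0.3*0.46 + 0.94789*0.3*0.54
        = 0.011270 + 0.312341 + 0.098049 + 0.153558 = 0.575218
Keeping only the bacterial infection-present terms gives 0.251607, so
  P(bacterial infection | fever) = 0.251607 / 0.575218 ≈ 0.437

Pr[bacterial infection | fever] ≈ 0.437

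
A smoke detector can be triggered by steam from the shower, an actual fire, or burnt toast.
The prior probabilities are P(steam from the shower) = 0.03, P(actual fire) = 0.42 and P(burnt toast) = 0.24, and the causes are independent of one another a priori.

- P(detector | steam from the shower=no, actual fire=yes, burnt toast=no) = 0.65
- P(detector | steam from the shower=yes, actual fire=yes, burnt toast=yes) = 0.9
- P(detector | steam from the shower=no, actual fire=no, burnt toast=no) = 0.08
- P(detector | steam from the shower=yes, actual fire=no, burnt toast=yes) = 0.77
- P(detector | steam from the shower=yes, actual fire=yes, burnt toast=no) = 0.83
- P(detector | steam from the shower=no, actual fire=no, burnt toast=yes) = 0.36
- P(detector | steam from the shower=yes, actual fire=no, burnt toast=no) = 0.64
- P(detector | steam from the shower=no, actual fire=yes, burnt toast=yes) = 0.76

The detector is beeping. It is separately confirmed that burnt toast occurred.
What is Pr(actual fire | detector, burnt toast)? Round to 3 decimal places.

By total probability over the 4 (steam from the shower, actual fire) configurations:
  P(detector | burnt toast) = 0.36·0.97·0.58 + 0.76·0.97·0.42 + 0.77·0.03·0.58 + 0.9·0.03·0.42
        = 0.202536 + 0.309624 + 0.013398 + 0.011340 = 0.536898
Configurations with actual fire contribute 0.320964, so
  P(actual fire | detector, burnt toast) = 0.320964 / 0.536898 ≈ 0.598

Pr(actual fire | detector, burnt toast) ≈ 0.598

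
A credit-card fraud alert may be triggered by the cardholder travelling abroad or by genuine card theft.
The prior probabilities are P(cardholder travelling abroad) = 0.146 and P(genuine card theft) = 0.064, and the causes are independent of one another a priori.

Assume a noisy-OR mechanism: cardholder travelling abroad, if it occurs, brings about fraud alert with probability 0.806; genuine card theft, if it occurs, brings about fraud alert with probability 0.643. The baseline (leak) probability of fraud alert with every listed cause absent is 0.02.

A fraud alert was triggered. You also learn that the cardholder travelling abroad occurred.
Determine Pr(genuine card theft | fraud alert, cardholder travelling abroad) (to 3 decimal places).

Under noisy-OR, P(fraud alert | causes) = 1 − (1−0.02)·∏(1−qᵢ) over the active causes.
P(fraud alert | cardholder travelling abroad) = 0.80988×0.936 + 0.932127×0.064 = 0.758048 + 0.059656 = 0.817704
The genuine card theft-present share is 0.932127×0.064 = 0.059656.
So P(genuine card theft | fraud alert, cardholder travelling abroad) = 0.059656/0.817704 ≈ 0.073.

Pr(genuine card theft | fraud alert, cardholder travelling abroad) ≈ 0.073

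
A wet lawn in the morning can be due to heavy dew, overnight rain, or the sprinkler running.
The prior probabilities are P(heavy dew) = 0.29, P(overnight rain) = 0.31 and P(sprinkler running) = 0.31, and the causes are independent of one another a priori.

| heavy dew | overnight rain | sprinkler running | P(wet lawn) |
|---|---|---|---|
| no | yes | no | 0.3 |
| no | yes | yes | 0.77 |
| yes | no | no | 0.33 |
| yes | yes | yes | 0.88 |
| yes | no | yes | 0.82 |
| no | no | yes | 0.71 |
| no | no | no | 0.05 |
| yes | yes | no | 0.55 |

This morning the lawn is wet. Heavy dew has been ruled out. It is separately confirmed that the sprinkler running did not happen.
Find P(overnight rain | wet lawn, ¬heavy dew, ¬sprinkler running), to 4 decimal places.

P(overnight rain | wet lawn, ¬heavy dew, ¬sprinkler running) ≈ 0.7294

By total probability over both values of overnight rain:
  P(wet lawn | ¬heavy dew, ¬sprinkler running) = 0.05×0.69 + 0.3×0.31
        = 0.034500 + 0.093000 = 0.127500
The terms with overnight rain present sum to 0.093000, so
  P(overnight rain | wet lawn, ¬heavy dew, ¬sprinkler running) = 0.093000 / 0.127500 ≈ 0.7294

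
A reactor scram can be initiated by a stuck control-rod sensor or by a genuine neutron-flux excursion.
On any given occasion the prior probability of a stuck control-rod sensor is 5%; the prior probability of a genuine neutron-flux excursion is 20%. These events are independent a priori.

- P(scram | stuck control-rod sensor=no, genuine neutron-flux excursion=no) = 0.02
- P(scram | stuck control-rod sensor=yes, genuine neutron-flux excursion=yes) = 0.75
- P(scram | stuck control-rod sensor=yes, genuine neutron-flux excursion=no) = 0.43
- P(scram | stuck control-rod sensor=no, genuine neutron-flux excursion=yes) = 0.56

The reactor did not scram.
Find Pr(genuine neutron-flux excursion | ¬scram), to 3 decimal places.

P(¬scram) = 0.98·0.95·0.8 + 0.44·0.95·0.2 + 0.57·0.05·0.8 + 0.25·0.05·0.2 = 0.744800 + 0.083600 + 0.022800 + 0.002500 = 0.853700
Of this, 0.086100 comes from 0.083600 + 0.002500 (the genuine neutron-flux excursion=true cases).
P(genuine neutron-flux excursion | ¬scram) = 0.086100 / 0.853700 ≈ 0.101

Pr(genuine neutron-flux excursion | ¬scram) ≈ 0.101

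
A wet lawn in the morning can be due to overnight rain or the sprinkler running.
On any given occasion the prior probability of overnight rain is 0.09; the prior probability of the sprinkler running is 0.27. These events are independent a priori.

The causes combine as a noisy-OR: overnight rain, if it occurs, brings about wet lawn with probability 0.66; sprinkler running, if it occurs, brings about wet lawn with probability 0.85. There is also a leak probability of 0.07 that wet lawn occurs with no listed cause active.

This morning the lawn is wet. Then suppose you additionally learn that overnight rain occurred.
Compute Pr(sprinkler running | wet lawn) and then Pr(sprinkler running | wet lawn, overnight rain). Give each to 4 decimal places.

Pr(sprinkler running | wet lawn) ≈ 0.7195; Pr(sprinkler running | wet lawn, overnight rain) ≈ 0.3400

Under noisy-OR, P(wet lawn | causes) = 1 − (1−0.07)·∏(1−qᵢ) over the active causes.
Weight on sprinkler running=true, given the evidence: 0.211425 + 0.023147 = 0.234572
Denominator P(wet lawn): 0.07·0.91·0.73 + 0.8605·0.91·0.27 + 0.6838·0.09·0.73 + 0.95257·0.09·0.27 = 0.325999
P(sprinkler running | wet lawn) = 0.234572/0.325999 ≈ 0.7195

Now also conditioning on overnight rain=true:
Sum P(wet lawn|·) weighted by the priors over both values of sprinkler running:
  P(wet lawn | overnight rain) = 0.6838*0.73 + 0.95257*0.27
        = 0.499174 + 0.257194 = 0.756368
Keeping only the sprinkler running-present terms gives 0.257194, so
  P(sprinkler running | wet lawn, overnight rain) = 0.257194 / 0.756368 ≈ 0.3400
Conditioning on overnight rain lowers the posterior on sprinkler running: the classic explaining-away effect in a common-effect structure.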